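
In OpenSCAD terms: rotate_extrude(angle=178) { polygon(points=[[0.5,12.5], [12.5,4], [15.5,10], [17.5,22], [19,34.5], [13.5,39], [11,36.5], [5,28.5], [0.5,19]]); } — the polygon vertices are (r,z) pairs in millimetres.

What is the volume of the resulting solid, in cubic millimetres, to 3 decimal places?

Profile (r,z), 9 vertices: (0.5,12.5) (12.5,4) (15.5,10) (17.5,22) (19,34.5) (13.5,39) (11,36.5) (5,28.5) (0.5,19)
edge 0: (0.5,12.5)→(12.5,4)  cross = 0.5·4 − 12.5·12.5 = -154.2500; (r_i+r_j)·cross = 13·-154.2500 = -2005.2500
edge 1: (12.5,4)→(15.5,10)  cross = 12.5·10 − 15.5·4 = 63.0000; (r_i+r_j)·cross = 28·63.0000 = 1764.0000
edge 2: (15.5,10)→(17.5,22)  cross = 15.5·22 − 17.5·10 = 166.0000; (r_i+r_j)·cross = 33·166.0000 = 5478.0000
edge 3: (17.5,22)→(19,34.5)  cross = 17.5·34.5 − 19·22 = 185.7500; (r_i+r_j)·cross = 36.5·185.7500 = 6779.8750
edge 4: (19,34.5)→(13.5,39)  cross = 19·39 − 13.5·34.5 = 275.2500; (r_i+r_j)·cross = 32.5·275.2500 = 8945.6250
edge 5: (13.5,39)→(11,36.5)  cross = 13.5·36.5 − 11·39 = 63.7500; (r_i+r_j)·cross = 24.5·63.7500 = 1561.8750
edge 6: (11,36.5)→(5,28.5)  cross = 11·28.5 − 5·36.5 = 131.0000; (r_i+r_j)·cross = 16·131.0000 = 2096.0000
edge 7: (5,28.5)→(0.5,19)  cross = 5·19 − 0.5·28.5 = 80.7500; (r_i+r_j)·cross = 5.5·80.7500 = 444.1250
edge 8: (0.5,19)→(0.5,12.5)  cross = 0.5·12.5 − 0.5·19 = -3.2500; (r_i+r_j)·cross = 1·-3.2500 = -3.2500
Σcross = 808.0000 → A = |Σcross|/2 = 404.0000 mm²
Σ(r_i+r_j)·cross = 25061.0000 → first moment M = |Σ|/6 = 4176.8333
R_c = M/A = 4176.8333/404.0000 = 10.3387 mm
θ = 178° = 3.106686 rad
V = θ·R_c·A = 3.106686·10.3387·404.0000 = 12976.110 mm³

Volume = 12976.110 mm³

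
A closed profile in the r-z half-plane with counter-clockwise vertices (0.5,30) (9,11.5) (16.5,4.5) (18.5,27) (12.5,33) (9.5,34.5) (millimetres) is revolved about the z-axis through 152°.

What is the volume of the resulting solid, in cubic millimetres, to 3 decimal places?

Profile (r,z), 6 vertices: (0.5,30) (9,11.5) (16.5,4.5) (18.5,27) (12.5,33) (9.5,34.5)
edge 0: (0.5,30)→(9,11.5)  cross = 0.5·11.5 − 9·30 = -264.2500; (r_i+r_j)·cross = 9.5·-264.2500 = -2510.3750
edge 1: (9,11.5)→(16.5,4.5)  cross = 9·4.5 − 16.5·11.5 = -149.2500; (r_i+r_j)·cross = 25.5·-149.2500 = -3805.8750
edge 2: (16.5,4.5)→(18.5,27)  cross = 16.5·27 − 18.5·4.5 = 362.2500; (r_i+r_j)·cross = 35·362.2500 = 12678.7500
edge 3: (18.5,27)→(12.5,33)  cross = 18.5·33 − 12.5·27 = 273.0000; (r_i+r_j)·cross = 31·273.0000 = 8463.0000
edge 4: (12.5,33)→(9.5,34.5)  cross = 12.5·34.5 − 9.5·33 = 117.7500; (r_i+r_j)·cross = 22·117.7500 = 2590.5000
edge 5: (9.5,34.5)→(0.5,30)  cross = 9.5·30 − 0.5·34.5 = 267.7500; (r_i+r_j)·cross = 10·267.7500 = 2677.5000
Σcross = 607.2500 → A = |Σcross|/2 = 303.6250 mm²
Σ(r_i+r_j)·cross = 20093.5000 → first moment M = |Σ|/6 = 3348.9167
R_c = M/A = 3348.9167/303.6250 = 11.0298 mm
θ = 152° = 2.652900 rad
V = θ·R_c·A = 2.652900·11.0298·303.6250 = 8884.343 mm³

Volume = 8884.343 mm³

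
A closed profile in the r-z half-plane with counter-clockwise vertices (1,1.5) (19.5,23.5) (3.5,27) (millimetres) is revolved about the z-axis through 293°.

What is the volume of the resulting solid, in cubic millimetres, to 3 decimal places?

Volume = 8524.729 mm³

Profile (r,z), 3 vertices: (1,1.5) (19.5,23.5) (3.5,27)
edge 0: (1,1.5)→(19.5,23.5)  cross = 1·23.5 − 19.5·1.5 = -5.7500; (r_i+r_j)·cross = 20.5·-5.7500 = -117.8750
edge 1: (19.5,23.5)→(3.5,27)  cross = 19.5·27 − 3.5·23.5 = 444.2500; (r_i+r_j)·cross = 23·444.2500 = 10217.7500
edge 2: (3.5,27)→(1,1.5)  cross = 3.5·1.5 − 1·27 = -21.7500; (r_i+r_j)·cross = 4.5·-21.7500 = -97.8750
Σcross = 416.7500 → A = |Σcross|/2 = 208.3750 mm²
Σ(r_i+r_j)·cross = 10002.0000 → first moment M = |Σ|/6 = 1667.0000
R_c = M/A = 1667.0000/208.3750 = 8.0000 mm
θ = 293° = 5.113815 rad
V = θ·R_c·A = 5.113815·8.0000·208.3750 = 8524.729 mm³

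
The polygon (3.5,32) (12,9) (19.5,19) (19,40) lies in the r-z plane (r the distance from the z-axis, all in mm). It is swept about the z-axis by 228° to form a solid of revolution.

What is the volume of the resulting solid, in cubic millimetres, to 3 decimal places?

Profile (r,z), 4 vertices: (3.5,32) (12,9) (19.5,19) (19,40)
edge 0: (3.5,32)→(12,9)  cross = 3.5·9 − 12·32 = -352.5000; (r_i+r_j)·cross = 15.5·-352.5000 = -5463.7500
edge 1: (12,9)→(19.5,19)  cross = 12·19 − 19.5·9 = 52.5000; (r_i+r_j)·cross = 31.5·52.5000 = 1653.7500
edge 2: (19.5,19)→(19,40)  cross = 19.5·40 − 19·19 = 419.0000; (r_i+r_j)·cross = 38.5·419.0000 = 16131.5000
edge 3: (19,40)→(3.5,32)  cross = 19·32 − 3.5·40 = 468.0000; (r_i+r_j)·cross = 22.5·468.0000 = 10530.0000
Σcross = 587.0000 → A = |Σcross|/2 = 293.5000 mm²
Σ(r_i+r_j)·cross = 22851.5000 → first moment M = |Σ|/6 = 3808.5833
R_c = M/A = 3808.5833/293.5000 = 12.9764 mm
θ = 228° = 3.979351 rad
V = θ·R_c·A = 3.979351·12.9764·293.5000 = 15155.689 mm³

Volume = 15155.689 mm³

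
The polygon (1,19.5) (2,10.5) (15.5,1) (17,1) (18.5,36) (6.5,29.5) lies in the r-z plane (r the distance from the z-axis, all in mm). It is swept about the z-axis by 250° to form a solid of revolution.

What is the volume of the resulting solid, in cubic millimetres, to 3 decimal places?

Volume = 19376.791 mm³

Profile (r,z), 6 vertices: (1,19.5) (2,10.5) (15.5,1) (17,1) (18.5,36) (6.5,29.5)
edge 0: (1,19.5)→(2,10.5)  cross = 1·10.5 − 2·19.5 = -28.5000; (r_i+r_j)·cross = 3·-28.5000 = -85.5000
edge 1: (2,10.5)→(15.5,1)  cross = 2·1 − 15.5·10.5 = -160.7500; (r_i+r_j)·cross = 17.5·-160.7500 = -2813.1250
edge 2: (15.5,1)→(17,1)  cross = 15.5·1 − 17·1 = -1.5000; (r_i+r_j)·cross = 32.5·-1.5000 = -48.7500
edge 3: (17,1)→(18.5,36)  cross = 17·36 − 18.5·1 = 593.5000; (r_i+r_j)·cross = 35.5·593.5000 = 21069.2500
edge 4: (18.5,36)→(6.5,29.5)  cross = 18.5·29.5 − 6.5·36 = 311.7500; (r_i+r_j)·cross = 25·311.7500 = 7793.7500
edge 5: (6.5,29.5)→(1,19.5)  cross = 6.5·19.5 − 1·29.5 = 97.2500; (r_i+r_j)·cross = 7.5·97.2500 = 729.3750
Σcross = 811.7500 → A = |Σcross|/2 = 405.8750 mm²
Σ(r_i+r_j)·cross = 26645.0000 → first moment M = |Σ|/6 = 4440.8333
R_c = M/A = 4440.8333/405.8750 = 10.9414 mm
θ = 250° = 4.363323 rad
V = θ·R_c·A = 4.363323·10.9414·405.8750 = 19376.791 mm³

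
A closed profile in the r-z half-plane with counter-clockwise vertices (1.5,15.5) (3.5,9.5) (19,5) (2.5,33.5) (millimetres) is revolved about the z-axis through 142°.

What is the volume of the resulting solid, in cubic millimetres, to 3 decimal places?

Volume = 3925.115 mm³

Profile (r,z), 4 vertices: (1.5,15.5) (3.5,9.5) (19,5) (2.5,33.5)
edge 0: (1.5,15.5)→(3.5,9.5)  cross = 1.5·9.5 − 3.5·15.5 = -40.0000; (r_i+r_j)·cross = 5·-40.0000 = -200.0000
edge 1: (3.5,9.5)→(19,5)  cross = 3.5·5 − 19·9.5 = -163.0000; (r_i+r_j)·cross = 22.5·-163.0000 = -3667.5000
edge 2: (19,5)→(2.5,33.5)  cross = 19·33.5 − 2.5·5 = 624.0000; (r_i+r_j)·cross = 21.5·624.0000 = 13416.0000
edge 3: (2.5,33.5)→(1.5,15.5)  cross = 2.5·15.5 − 1.5·33.5 = -11.5000; (r_i+r_j)·cross = 4·-11.5000 = -46.0000
Σcross = 409.5000 → A = |Σcross|/2 = 204.7500 mm²
Σ(r_i+r_j)·cross = 9502.5000 → first moment M = |Σ|/6 = 1583.7500
R_c = M/A = 1583.7500/204.7500 = 7.7350 mm
θ = 142° = 2.478368 rad
V = θ·R_c·A = 2.478368·7.7350·204.7500 = 3925.115 mm³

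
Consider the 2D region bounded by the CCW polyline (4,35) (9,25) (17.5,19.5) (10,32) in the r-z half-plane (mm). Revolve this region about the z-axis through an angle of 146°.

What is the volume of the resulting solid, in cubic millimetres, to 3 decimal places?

Volume = 1447.154 mm³

Profile (r,z), 4 vertices: (4,35) (9,25) (17.5,19.5) (10,32)
edge 0: (4,35)→(9,25)  cross = 4·25 − 9·35 = -215.0000; (r_i+r_j)·cross = 13·-215.0000 = -2795.0000
edge 1: (9,25)→(17.5,19.5)  cross = 9·19.5 − 17.5·25 = -262.0000; (r_i+r_j)·cross = 26.5·-262.0000 = -6943.0000
edge 2: (17.5,19.5)→(10,32)  cross = 17.5·32 − 10·19.5 = 365.0000; (r_i+r_j)·cross = 27.5·365.0000 = 10037.5000
edge 3: (10,32)→(4,35)  cross = 10·35 − 4·32 = 222.0000; (r_i+r_j)·cross = 14·222.0000 = 3108.0000
Σcross = 110.0000 → A = |Σcross|/2 = 55.0000 mm²
Σ(r_i+r_j)·cross = 3407.5000 → first moment M = |Σ|/6 = 567.9167
R_c = M/A = 567.9167/55.0000 = 10.3258 mm
θ = 146° = 2.548181 rad
V = θ·R_c·A = 2.548181·10.3258·55.0000 = 1447.154 mm³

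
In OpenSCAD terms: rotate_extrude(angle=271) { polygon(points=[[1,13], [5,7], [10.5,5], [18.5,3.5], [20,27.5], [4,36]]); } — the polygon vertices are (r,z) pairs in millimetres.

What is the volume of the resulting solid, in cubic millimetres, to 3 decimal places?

Volume = 22778.428 mm³

Profile (r,z), 6 vertices: (1,13) (5,7) (10.5,5) (18.5,3.5) (20,27.5) (4,36)
edge 0: (1,13)→(5,7)  cross = 1·7 − 5·13 = -58.0000; (r_i+r_j)·cross = 6·-58.0000 = -348.0000
edge 1: (5,7)→(10.5,5)  cross = 5·5 − 10.5·7 = -48.5000; (r_i+r_j)·cross = 15.5·-48.5000 = -751.7500
edge 2: (10.5,5)→(18.5,3.5)  cross = 10.5·3.5 − 18.5·5 = -55.7500; (r_i+r_j)·cross = 29·-55.7500 = -1616.7500
edge 3: (18.5,3.5)→(20,27.5)  cross = 18.5·27.5 − 20·3.5 = 438.7500; (r_i+r_j)·cross = 38.5·438.7500 = 16891.8750
edge 4: (20,27.5)→(4,36)  cross = 20·36 − 4·27.5 = 610.0000; (r_i+r_j)·cross = 24·610.0000 = 14640.0000
edge 5: (4,36)→(1,13)  cross = 4·13 − 1·36 = 16.0000; (r_i+r_j)·cross = 5·16.0000 = 80.0000
Σcross = 902.5000 → A = |Σcross|/2 = 451.2500 mm²
Σ(r_i+r_j)·cross = 28895.3750 → first moment M = |Σ|/6 = 4815.8958
R_c = M/A = 4815.8958/451.2500 = 10.6723 mm
θ = 271° = 4.729842 rad
V = θ·R_c·A = 4.729842·10.6723·451.2500 = 22778.428 mm³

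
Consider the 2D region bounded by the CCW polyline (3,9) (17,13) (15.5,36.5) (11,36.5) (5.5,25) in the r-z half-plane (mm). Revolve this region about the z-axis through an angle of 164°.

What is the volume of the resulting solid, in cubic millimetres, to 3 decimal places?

Profile (r,z), 5 vertices: (3,9) (17,13) (15.5,36.5) (11,36.5) (5.5,25)
edge 0: (3,9)→(17,13)  cross = 3·13 − 17·9 = -114.0000; (r_i+r_j)·cross = 20·-114.0000 = -2280.0000
edge 1: (17,13)→(15.5,36.5)  cross = 17·36.5 − 15.5·13 = 419.0000; (r_i+r_j)·cross = 32.5·419.0000 = 13617.5000
edge 2: (15.5,36.5)→(11,36.5)  cross = 15.5·36.5 − 11·36.5 = 164.2500; (r_i+r_j)·cross = 26.5·164.2500 = 4352.6250
edge 3: (11,36.5)→(5.5,25)  cross = 11·25 − 5.5·36.5 = 74.2500; (r_i+r_j)·cross = 16.5·74.2500 = 1225.1250
edge 4: (5.5,25)→(3,9)  cross = 5.5·9 − 3·25 = -25.5000; (r_i+r_j)·cross = 8.5·-25.5000 = -216.7500
Σcross = 518.0000 → A = |Σcross|/2 = 259.0000 mm²
Σ(r_i+r_j)·cross = 16698.5000 → first moment M = |Σ|/6 = 2783.0833
R_c = M/A = 2783.0833/259.0000 = 10.7455 mm
θ = 164° = 2.862340 rad
V = θ·R_c·A = 2.862340·10.7455·259.0000 = 7966.131 mm³

Volume = 7966.131 mm³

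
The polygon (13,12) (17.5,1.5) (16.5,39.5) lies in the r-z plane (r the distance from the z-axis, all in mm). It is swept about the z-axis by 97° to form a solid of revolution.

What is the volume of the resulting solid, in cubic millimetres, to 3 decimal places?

Volume = 2128.486 mm³

Profile (r,z), 3 vertices: (13,12) (17.5,1.5) (16.5,39.5)
edge 0: (13,12)→(17.5,1.5)  cross = 13·1.5 − 17.5·12 = -190.5000; (r_i+r_j)·cross = 30.5·-190.5000 = -5810.2500
edge 1: (17.5,1.5)→(16.5,39.5)  cross = 17.5·39.5 − 16.5·1.5 = 666.5000; (r_i+r_j)·cross = 34·666.5000 = 22661.0000
edge 2: (16.5,39.5)→(13,12)  cross = 16.5·12 − 13·39.5 = -315.5000; (r_i+r_j)·cross = 29.5·-315.5000 = -9307.2500
Σcross = 160.5000 → A = |Σcross|/2 = 80.2500 mm²
Σ(r_i+r_j)·cross = 7543.5000 → first moment M = |Σ|/6 = 1257.2500
R_c = M/A = 1257.2500/80.2500 = 15.6667 mm
θ = 97° = 1.692969 rad
V = θ·R_c·A = 1.692969·15.6667·80.2500 = 2128.486 mm³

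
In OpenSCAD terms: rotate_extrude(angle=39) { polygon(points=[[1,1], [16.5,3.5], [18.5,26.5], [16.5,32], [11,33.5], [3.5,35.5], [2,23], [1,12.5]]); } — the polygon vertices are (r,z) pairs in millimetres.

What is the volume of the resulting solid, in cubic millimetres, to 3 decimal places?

Profile (r,z), 8 vertices: (1,1) (16.5,3.5) (18.5,26.5) (16.5,32) (11,33.5) (3.5,35.5) (2,23) (1,12.5)
edge 0: (1,1)→(16.5,3.5)  cross = 1·3.5 − 16.5·1 = -13.0000; (r_i+r_j)·cross = 17.5·-13.0000 = -227.5000
edge 1: (16.5,3.5)→(18.5,26.5)  cross = 16.5·26.5 − 18.5·3.5 = 372.5000; (r_i+r_j)·cross = 35·372.5000 = 13037.5000
edge 2: (18.5,26.5)→(16.5,32)  cross = 18.5·32 − 16.5·26.5 = 154.7500; (r_i+r_j)·cross = 35·154.7500 = 5416.2500
edge 3: (16.5,32)→(11,33.5)  cross = 16.5·33.5 − 11·32 = 200.7500; (r_i+r_j)·cross = 27.5·200.7500 = 5520.6250
edge 4: (11,33.5)→(3.5,35.5)  cross = 11·35.5 − 3.5·33.5 = 273.2500; (r_i+r_j)·cross = 14.5·273.2500 = 3962.1250
edge 5: (3.5,35.5)→(2,23)  cross = 3.5·23 − 2·35.5 = 9.5000; (r_i+r_j)·cross = 5.5·9.5000 = 52.2500
edge 6: (2,23)→(1,12.5)  cross = 2·12.5 − 1·23 = 2.0000; (r_i+r_j)·cross = 3·2.0000 = 6.0000
edge 7: (1,12.5)→(1,1)  cross = 1·1 − 1·12.5 = -11.5000; (r_i+r_j)·cross = 2·-11.5000 = -23.0000
Σcross = 988.2500 → A = |Σcross|/2 = 494.1250 mm²
Σ(r_i+r_j)·cross = 27744.2500 → first moment M = |Σ|/6 = 4624.0417
R_c = M/A = 4624.0417/494.1250 = 9.3580 mm
θ = 39° = 0.680678 rad
V = θ·R_c·A = 0.680678·9.3580·494.1250 = 3147.485 mm³

Volume = 3147.485 mm³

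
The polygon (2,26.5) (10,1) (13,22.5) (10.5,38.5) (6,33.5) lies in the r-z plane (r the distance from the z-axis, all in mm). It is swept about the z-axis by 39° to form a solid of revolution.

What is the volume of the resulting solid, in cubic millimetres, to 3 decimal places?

Profile (r,z), 5 vertices: (2,26.5) (10,1) (13,22.5) (10.5,38.5) (6,33.5)
edge 0: (2,26.5)→(10,1)  cross = 2·1 − 10·26.5 = -263.0000; (r_i+r_j)·cross = 12·-263.0000 = -3156.0000
edge 1: (10,1)→(13,22.5)  cross = 10·22.5 − 13·1 = 212.0000; (r_i+r_j)·cross = 23·212.0000 = 4876.0000
edge 2: (13,22.5)→(10.5,38.5)  cross = 13·38.5 − 10.5·22.5 = 264.2500; (r_i+r_j)·cross = 23.5·264.2500 = 6209.8750
edge 3: (10.5,38.5)→(6,33.5)  cross = 10.5·33.5 − 6·38.5 = 120.7500; (r_i+r_j)·cross = 16.5·120.7500 = 1992.3750
edge 4: (6,33.5)→(2,26.5)  cross = 6·26.5 − 2·33.5 = 92.0000; (r_i+r_j)·cross = 8·92.0000 = 736.0000
Σcross = 426.0000 → A = |Σcross|/2 = 213.0000 mm²
Σ(r_i+r_j)·cross = 10658.2500 → first moment M = |Σ|/6 = 1776.3750
R_c = M/A = 1776.3750/213.0000 = 8.3398 mm
θ = 39° = 0.680678 rad
V = θ·R_c·A = 0.680678·8.3398·213.0000 = 1209.140 mm³

Volume = 1209.140 mm³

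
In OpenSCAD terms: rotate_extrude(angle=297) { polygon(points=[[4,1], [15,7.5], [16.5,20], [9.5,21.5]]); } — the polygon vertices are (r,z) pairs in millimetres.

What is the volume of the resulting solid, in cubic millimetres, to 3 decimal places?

Profile (r,z), 4 vertices: (4,1) (15,7.5) (16.5,20) (9.5,21.5)
edge 0: (4,1)→(15,7.5)  cross = 4·7.5 − 15·1 = 15.0000; (r_i+r_j)·cross = 19·15.0000 = 285.0000
edge 1: (15,7.5)→(16.5,20)  cross = 15·20 − 16.5·7.5 = 176.2500; (r_i+r_j)·cross = 31.5·176.2500 = 5551.8750
edge 2: (16.5,20)→(9.5,21.5)  cross = 16.5·21.5 − 9.5·20 = 164.7500; (r_i+r_j)·cross = 26·164.7500 = 4283.5000
edge 3: (9.5,21.5)→(4,1)  cross = 9.5·1 − 4·21.5 = -76.5000; (r_i+r_j)·cross = 13.5·-76.5000 = -1032.7500
Σcross = 279.5000 → A = |Σcross|/2 = 139.7500 mm²
Σ(r_i+r_j)·cross = 9087.6250 → first moment M = |Σ|/6 = 1514.6042
R_c = M/A = 1514.6042/139.7500 = 10.8380 mm
θ = 297° = 5.183628 rad
V = θ·R_c·A = 5.183628·10.8380·139.7500 = 7851.144 mm³

Volume = 7851.144 mm³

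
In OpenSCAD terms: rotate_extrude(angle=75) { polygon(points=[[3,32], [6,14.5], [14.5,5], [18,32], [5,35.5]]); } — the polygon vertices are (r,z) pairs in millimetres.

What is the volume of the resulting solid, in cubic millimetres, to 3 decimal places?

Profile (r,z), 5 vertices: (3,32) (6,14.5) (14.5,5) (18,32) (5,35.5)
edge 0: (3,32)→(6,14.5)  cross = 3·14.5 − 6·32 = -148.5000; (r_i+r_j)·cross = 9·-148.5000 = -1336.5000
edge 1: (6,14.5)→(14.5,5)  cross = 6·5 − 14.5·14.5 = -180.2500; (r_i+r_j)·cross = 20.5·-180.2500 = -3695.1250
edge 2: (14.5,5)→(18,32)  cross = 14.5·32 − 18·5 = 374.0000; (r_i+r_j)·cross = 32.5·374.0000 = 12155.0000
edge 3: (18,32)→(5,35.5)  cross = 18·35.5 − 5·32 = 479.0000; (r_i+r_j)·cross = 23·479.0000 = 11017.0000
edge 4: (5,35.5)→(3,32)  cross = 5·32 − 3·35.5 = 53.5000; (r_i+r_j)·cross = 8·53.5000 = 428.0000
Σcross = 577.7500 → A = |Σcross|/2 = 288.8750 mm²
Σ(r_i+r_j)·cross = 18568.3750 → first moment M = |Σ|/6 = 3094.7292
R_c = M/A = 3094.7292/288.8750 = 10.7130 mm
θ = 75° = 1.308997 rad
V = θ·R_c·A = 1.308997·10.7130·288.8750 = 4050.991 mm³

Volume = 4050.991 mm³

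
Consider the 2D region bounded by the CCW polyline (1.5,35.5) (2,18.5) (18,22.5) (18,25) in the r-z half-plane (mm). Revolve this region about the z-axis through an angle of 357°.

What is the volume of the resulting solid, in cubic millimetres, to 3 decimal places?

Volume = 7724.017 mm³

Profile (r,z), 4 vertices: (1.5,35.5) (2,18.5) (18,22.5) (18,25)
edge 0: (1.5,35.5)→(2,18.5)  cross = 1.5·18.5 − 2·35.5 = -43.2500; (r_i+r_j)·cross = 3.5·-43.2500 = -151.3750
edge 1: (2,18.5)→(18,22.5)  cross = 2·22.5 − 18·18.5 = -288.0000; (r_i+r_j)·cross = 20·-288.0000 = -5760.0000
edge 2: (18,22.5)→(18,25)  cross = 18·25 − 18·22.5 = 45.0000; (r_i+r_j)·cross = 36·45.0000 = 1620.0000
edge 3: (18,25)→(1.5,35.5)  cross = 18·35.5 − 1.5·25 = 601.5000; (r_i+r_j)·cross = 19.5·601.5000 = 11729.2500
Σcross = 315.2500 → A = |Σcross|/2 = 157.6250 mm²
Σ(r_i+r_j)·cross = 7437.8750 → first moment M = |Σ|/6 = 1239.6458
R_c = M/A = 1239.6458/157.6250 = 7.8645 mm
θ = 357° = 6.230825 rad
V = θ·R_c·A = 6.230825·7.8645·157.6250 = 7724.017 mm³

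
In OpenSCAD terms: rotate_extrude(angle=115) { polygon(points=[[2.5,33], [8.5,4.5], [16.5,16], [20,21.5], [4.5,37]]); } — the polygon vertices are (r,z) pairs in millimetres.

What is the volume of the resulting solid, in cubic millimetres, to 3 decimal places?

Profile (r,z), 5 vertices: (2.5,33) (8.5,4.5) (16.5,16) (20,21.5) (4.5,37)
edge 0: (2.5,33)→(8.5,4.5)  cross = 2.5·4.5 − 8.5·33 = -269.2500; (r_i+r_j)·cross = 11·-269.2500 = -2961.7500
edge 1: (8.5,4.5)→(16.5,16)  cross = 8.5·16 − 16.5·4.5 = 61.7500; (r_i+r_j)·cross = 25·61.7500 = 1543.7500
edge 2: (16.5,16)→(20,21.5)  cross = 16.5·21.5 − 20·16 = 34.7500; (r_i+r_j)·cross = 36.5·34.7500 = 1268.3750
edge 3: (20,21.5)→(4.5,37)  cross = 20·37 − 4.5·21.5 = 643.2500; (r_i+r_j)·cross = 24.5·643.2500 = 15759.6250
edge 4: (4.5,37)→(2.5,33)  cross = 4.5·33 − 2.5·37 = 56.0000; (r_i+r_j)·cross = 7·56.0000 = 392.0000
Σcross = 526.5000 → A = |Σcross|/2 = 263.2500 mm²
Σ(r_i+r_j)·cross = 16002.0000 → first moment M = |Σ|/6 = 2667.0000
R_c = M/A = 2667.0000/263.2500 = 10.1311 mm
θ = 115° = 2.007129 rad
V = θ·R_c·A = 2.007129·10.1311·263.2500 = 5353.012 mm³

Volume = 5353.012 mm³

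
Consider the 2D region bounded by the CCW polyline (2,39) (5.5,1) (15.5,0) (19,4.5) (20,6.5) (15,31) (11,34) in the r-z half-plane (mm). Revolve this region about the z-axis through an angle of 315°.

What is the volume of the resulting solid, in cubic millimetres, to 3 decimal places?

Profile (r,z), 7 vertices: (2,39) (5.5,1) (15.5,0) (19,4.5) (20,6.5) (15,31) (11,34)
edge 0: (2,39)→(5.5,1)  cross = 2·1 − 5.5·39 = -212.5000; (r_i+r_j)·cross = 7.5·-212.5000 = -1593.7500
edge 1: (5.5,1)→(15.5,0)  cross = 5.5·0 − 15.5·1 = -15.5000; (r_i+r_j)·cross = 21·-15.5000 = -325.5000
edge 2: (15.5,0)→(19,4.5)  cross = 15.5·4.5 − 19·0 = 69.7500; (r_i+r_j)·cross = 34.5·69.7500 = 2406.3750
edge 3: (19,4.5)→(20,6.5)  cross = 19·6.5 − 20·4.5 = 33.5000; (r_i+r_j)·cross = 39·33.5000 = 1306.5000
edge 4: (20,6.5)→(15,31)  cross = 20·31 − 15·6.5 = 522.5000; (r_i+r_j)·cross = 35·522.5000 = 18287.5000
edge 5: (15,31)→(11,34)  cross = 15·34 − 11·31 = 169.0000; (r_i+r_j)·cross = 26·169.0000 = 4394.0000
edge 6: (11,34)→(2,39)  cross = 11·39 − 2·34 = 361.0000; (r_i+r_j)·cross = 13·361.0000 = 4693.0000
Σcross = 927.7500 → A = |Σcross|/2 = 463.8750 mm²
Σ(r_i+r_j)·cross = 29168.1250 → first moment M = |Σ|/6 = 4861.3542
R_c = M/A = 4861.3542/463.8750 = 10.4799 mm
θ = 315° = 5.497787 rad
V = θ·R_c·A = 5.497787·10.4799·463.8750 = 26726.690 mm³

Volume = 26726.690 mm³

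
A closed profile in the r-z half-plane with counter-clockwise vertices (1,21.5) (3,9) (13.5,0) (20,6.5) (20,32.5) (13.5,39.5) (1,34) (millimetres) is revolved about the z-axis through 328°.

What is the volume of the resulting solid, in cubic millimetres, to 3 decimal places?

Volume = 37532.433 mm³

Profile (r,z), 7 vertices: (1,21.5) (3,9) (13.5,0) (20,6.5) (20,32.5) (13.5,39.5) (1,34)
edge 0: (1,21.5)→(3,9)  cross = 1·9 − 3·21.5 = -55.5000; (r_i+r_j)·cross = 4·-55.5000 = -222.0000
edge 1: (3,9)→(13.5,0)  cross = 3·0 − 13.5·9 = -121.5000; (r_i+r_j)·cross = 16.5·-121.5000 = -2004.7500
edge 2: (13.5,0)→(20,6.5)  cross = 13.5·6.5 − 20·0 = 87.7500; (r_i+r_j)·cross = 33.5·87.7500 = 2939.6250
edge 3: (20,6.5)→(20,32.5)  cross = 20·32.5 − 20·6.5 = 520.0000; (r_i+r_j)·cross = 40·520.0000 = 20800.0000
edge 4: (20,32.5)→(13.5,39.5)  cross = 20·39.5 − 13.5·32.5 = 351.2500; (r_i+r_j)·cross = 33.5·351.2500 = 11766.8750
edge 5: (13.5,39.5)→(1,34)  cross = 13.5·34 − 1·39.5 = 419.5000; (r_i+r_j)·cross = 14.5·419.5000 = 6082.7500
edge 6: (1,34)→(1,21.5)  cross = 1·21.5 − 1·34 = -12.5000; (r_i+r_j)·cross = 2·-12.5000 = -25.0000
Σcross = 1189.0000 → A = |Σcross|/2 = 594.5000 mm²
Σ(r_i+r_j)·cross = 39337.5000 → first moment M = |Σ|/6 = 6556.2500
R_c = M/A = 6556.2500/594.5000 = 11.0282 mm
θ = 328° = 5.724680 rad
V = θ·R_c·A = 5.724680·11.0282·594.5000 = 37532.433 mm³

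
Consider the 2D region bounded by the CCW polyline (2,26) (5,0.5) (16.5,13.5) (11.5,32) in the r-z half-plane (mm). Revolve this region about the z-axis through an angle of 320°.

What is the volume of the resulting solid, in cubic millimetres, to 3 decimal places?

Profile (r,z), 4 vertices: (2,26) (5,0.5) (16.5,13.5) (11.5,32)
edge 0: (2,26)→(5,0.5)  cross = 2·0.5 − 5·26 = -129.0000; (r_i+r_j)·cross = 7·-129.0000 = -903.0000
edge 1: (5,0.5)→(16.5,13.5)  cross = 5·13.5 − 16.5·0.5 = 59.2500; (r_i+r_j)·cross = 21.5·59.2500 = 1273.8750
edge 2: (16.5,13.5)→(11.5,32)  cross = 16.5·32 − 11.5·13.5 = 372.7500; (r_i+r_j)·cross = 28·372.7500 = 10437.0000
edge 3: (11.5,32)→(2,26)  cross = 11.5·26 − 2·32 = 235.0000; (r_i+r_j)·cross = 13.5·235.0000 = 3172.5000
Σcross = 538.0000 → A = |Σcross|/2 = 269.0000 mm²
Σ(r_i+r_j)·cross = 13980.3750 → first moment M = |Σ|/6 = 2330.0625
R_c = M/A = 2330.0625/269.0000 = 8.6619 mm
θ = 320° = 5.585054 rad
V = θ·R_c·A = 5.585054·8.6619·269.0000 = 13013.524 mm³

Volume = 13013.524 mm³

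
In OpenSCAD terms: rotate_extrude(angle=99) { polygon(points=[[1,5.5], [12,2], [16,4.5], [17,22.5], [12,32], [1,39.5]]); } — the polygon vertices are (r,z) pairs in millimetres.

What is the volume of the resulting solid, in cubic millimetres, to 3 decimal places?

Profile (r,z), 6 vertices: (1,5.5) (12,2) (16,4.5) (17,22.5) (12,32) (1,39.5)
edge 0: (1,5.5)→(12,2)  cross = 1·2 − 12·5.5 = -64.0000; (r_i+r_j)·cross = 13·-64.0000 = -832.0000
edge 1: (12,2)→(16,4.5)  cross = 12·4.5 − 16·2 = 22.0000; (r_i+r_j)·cross = 28·22.0000 = 616.0000
edge 2: (16,4.5)→(17,22.5)  cross = 16·22.5 − 17·4.5 = 283.5000; (r_i+r_j)·cross = 33·283.5000 = 9355.5000
edge 3: (17,22.5)→(12,32)  cross = 17·32 − 12·22.5 = 274.0000; (r_i+r_j)·cross = 29·274.0000 = 7946.0000
edge 4: (12,32)→(1,39.5)  cross = 12·39.5 − 1·32 = 442.0000; (r_i+r_j)·cross = 13·442.0000 = 5746.0000
edge 5: (1,39.5)→(1,5.5)  cross = 1·5.5 − 1·39.5 = -34.0000; (r_i+r_j)·cross = 2·-34.0000 = -68.0000
Σcross = 923.5000 → A = |Σcross|/2 = 461.7500 mm²
Σ(r_i+r_j)·cross = 22763.5000 → first moment M = |Σ|/6 = 3793.9167
R_c = M/A = 3793.9167/461.7500 = 8.2164 mm
θ = 99° = 1.727876 rad
V = θ·R_c·A = 1.727876·8.2164·461.7500 = 6555.417 mm³

Volume = 6555.417 mm³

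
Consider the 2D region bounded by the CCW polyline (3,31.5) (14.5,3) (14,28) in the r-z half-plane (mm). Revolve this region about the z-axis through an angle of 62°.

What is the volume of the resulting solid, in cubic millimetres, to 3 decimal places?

Volume = 1552.346 mm³

Profile (r,z), 3 vertices: (3,31.5) (14.5,3) (14,28)
edge 0: (3,31.5)→(14.5,3)  cross = 3·3 − 14.5·31.5 = -447.7500; (r_i+r_j)·cross = 17.5·-447.7500 = -7835.6250
edge 1: (14.5,3)→(14,28)  cross = 14.5·28 − 14·3 = 364.0000; (r_i+r_j)·cross = 28.5·364.0000 = 10374.0000
edge 2: (14,28)→(3,31.5)  cross = 14·31.5 − 3·28 = 357.0000; (r_i+r_j)·cross = 17·357.0000 = 6069.0000
Σcross = 273.2500 → A = |Σcross|/2 = 136.6250 mm²
Σ(r_i+r_j)·cross = 8607.3750 → first moment M = |Σ|/6 = 1434.5625
R_c = M/A = 1434.5625/136.6250 = 10.5000 mm
θ = 62° = 1.082104 rad
V = θ·R_c·A = 1.082104·10.5000·136.6250 = 1552.346 mm³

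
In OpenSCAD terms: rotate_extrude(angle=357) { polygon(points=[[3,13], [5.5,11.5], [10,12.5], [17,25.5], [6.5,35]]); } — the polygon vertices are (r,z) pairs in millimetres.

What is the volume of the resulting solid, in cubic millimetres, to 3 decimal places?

Volume = 10393.796 mm³

Profile (r,z), 5 vertices: (3,13) (5.5,11.5) (10,12.5) (17,25.5) (6.5,35)
edge 0: (3,13)→(5.5,11.5)  cross = 3·11.5 − 5.5·13 = -37.0000; (r_i+r_j)·cross = 8.5·-37.0000 = -314.5000
edge 1: (5.5,11.5)→(10,12.5)  cross = 5.5·12.5 − 10·11.5 = -46.2500; (r_i+r_j)·cross = 15.5·-46.2500 = -716.8750
edge 2: (10,12.5)→(17,25.5)  cross = 10·25.5 − 17·12.5 = 42.5000; (r_i+r_j)·cross = 27·42.5000 = 1147.5000
edge 3: (17,25.5)→(6.5,35)  cross = 17·35 − 6.5·25.5 = 429.2500; (r_i+r_j)·cross = 23.5·429.2500 = 10087.3750
edge 4: (6.5,35)→(3,13)  cross = 6.5·13 − 3·35 = -20.5000; (r_i+r_j)·cross = 9.5·-20.5000 = -194.7500
Σcross = 368.0000 → A = |Σcross|/2 = 184.0000 mm²
Σ(r_i+r_j)·cross = 10008.7500 → first moment M = |Σ|/6 = 1668.1250
R_c = M/A = 1668.1250/184.0000 = 9.0659 mm
θ = 357° = 6.230825 rad
V = θ·R_c·A = 6.230825·9.0659·184.0000 = 10393.796 mm³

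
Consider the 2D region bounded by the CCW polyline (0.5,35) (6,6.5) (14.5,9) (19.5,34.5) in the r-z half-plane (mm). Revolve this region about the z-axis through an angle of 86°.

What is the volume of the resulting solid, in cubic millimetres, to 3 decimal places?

Volume = 5548.009 mm³

Profile (r,z), 4 vertices: (0.5,35) (6,6.5) (14.5,9) (19.5,34.5)
edge 0: (0.5,35)→(6,6.5)  cross = 0.5·6.5 − 6·35 = -206.7500; (r_i+r_j)·cross = 6.5·-206.7500 = -1343.8750
edge 1: (6,6.5)→(14.5,9)  cross = 6·9 − 14.5·6.5 = -40.2500; (r_i+r_j)·cross = 20.5·-40.2500 = -825.1250
edge 2: (14.5,9)→(19.5,34.5)  cross = 14.5·34.5 − 19.5·9 = 324.7500; (r_i+r_j)·cross = 34·324.7500 = 11041.5000
edge 3: (19.5,34.5)→(0.5,35)  cross = 19.5·35 − 0.5·34.5 = 665.2500; (r_i+r_j)·cross = 20·665.2500 = 13305.0000
Σcross = 743.0000 → A = |Σcross|/2 = 371.5000 mm²
Σ(r_i+r_j)·cross = 22177.5000 → first moment M = |Σ|/6 = 3696.2500
R_c = M/A = 3696.2500/371.5000 = 9.9495 mm
θ = 86° = 1.500983 rad
V = θ·R_c·A = 1.500983·9.9495·371.5000 = 5548.009 mm³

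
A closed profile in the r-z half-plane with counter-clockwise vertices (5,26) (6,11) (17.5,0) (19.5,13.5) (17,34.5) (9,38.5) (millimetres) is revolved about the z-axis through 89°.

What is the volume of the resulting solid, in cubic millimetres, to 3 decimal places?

Volume = 7458.668 mm³

Profile (r,z), 6 vertices: (5,26) (6,11) (17.5,0) (19.5,13.5) (17,34.5) (9,38.5)
edge 0: (5,26)→(6,11)  cross = 5·11 − 6·26 = -101.0000; (r_i+r_j)·cross = 11·-101.0000 = -1111.0000
edge 1: (6,11)→(17.5,0)  cross = 6·0 − 17.5·11 = -192.5000; (r_i+r_j)·cross = 23.5·-192.5000 = -4523.7500
edge 2: (17.5,0)→(19.5,13.5)  cross = 17.5·13.5 − 19.5·0 = 236.2500; (r_i+r_j)·cross = 37·236.2500 = 8741.2500
edge 3: (19.5,13.5)→(17,34.5)  cross = 19.5·34.5 − 17·13.5 = 443.2500; (r_i+r_j)·cross = 36.5·443.2500 = 16178.6250
edge 4: (17,34.5)→(9,38.5)  cross = 17·38.5 − 9·34.5 = 344.0000; (r_i+r_j)·cross = 26·344.0000 = 8944.0000
edge 5: (9,38.5)→(5,26)  cross = 9·26 − 5·38.5 = 41.5000; (r_i+r_j)·cross = 14·41.5000 = 581.0000
Σcross = 771.5000 → A = |Σcross|/2 = 385.7500 mm²
Σ(r_i+r_j)·cross = 28810.1250 → first moment M = |Σ|/6 = 4801.6875
R_c = M/A = 4801.6875/385.7500 = 12.4477 mm
θ = 89° = 1.553343 rad
V = θ·R_c·A = 1.553343·12.4477·385.7500 = 7458.668 mm³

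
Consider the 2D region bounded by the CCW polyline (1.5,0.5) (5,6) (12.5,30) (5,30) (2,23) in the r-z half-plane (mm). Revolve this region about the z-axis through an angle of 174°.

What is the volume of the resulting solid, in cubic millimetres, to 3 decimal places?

Profile (r,z), 5 vertices: (1.5,0.5) (5,6) (12.5,30) (5,30) (2,23)
edge 0: (1.5,0.5)→(5,6)  cross = 1.5·6 − 5·0.5 = 6.5000; (r_i+r_j)·cross = 6.5·6.5000 = 42.2500
edge 1: (5,6)→(12.5,30)  cross = 5·30 − 12.5·6 = 75.0000; (r_i+r_j)·cross = 17.5·75.0000 = 1312.5000
edge 2: (12.5,30)→(5,30)  cross = 12.5·30 − 5·30 = 225.0000; (r_i+r_j)·cross = 17.5·225.0000 = 3937.5000
edge 3: (5,30)→(2,23)  cross = 5·23 − 2·30 = 55.0000; (r_i+r_j)·cross = 7·55.0000 = 385.0000
edge 4: (2,23)→(1.5,0.5)  cross = 2·0.5 − 1.5·23 = -33.5000; (r_i+r_j)·cross = 3.5·-33.5000 = -117.2500
Σcross = 328.0000 → A = |Σcross|/2 = 164.0000 mm²
Σ(r_i+r_j)·cross = 5560.0000 → first moment M = |Σ|/6 = 926.6667
R_c = M/A = 926.6667/164.0000 = 5.6504 mm
θ = 174° = 3.036873 rad
V = θ·R_c·A = 3.036873·5.6504·164.0000 = 2814.169 mm³

Volume = 2814.169 mm³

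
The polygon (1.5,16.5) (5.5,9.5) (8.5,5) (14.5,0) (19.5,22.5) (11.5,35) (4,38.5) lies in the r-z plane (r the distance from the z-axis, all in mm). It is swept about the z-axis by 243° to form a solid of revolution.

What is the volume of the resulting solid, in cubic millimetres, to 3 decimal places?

Volume = 18391.217 mm³

Profile (r,z), 7 vertices: (1.5,16.5) (5.5,9.5) (8.5,5) (14.5,0) (19.5,22.5) (11.5,35) (4,38.5)
edge 0: (1.5,16.5)→(5.5,9.5)  cross = 1.5·9.5 − 5.5·16.5 = -76.5000; (r_i+r_j)·cross = 7·-76.5000 = -535.5000
edge 1: (5.5,9.5)→(8.5,5)  cross = 5.5·5 − 8.5·9.5 = -53.2500; (r_i+r_j)·cross = 14·-53.2500 = -745.5000
edge 2: (8.5,5)→(14.5,0)  cross = 8.5·0 − 14.5·5 = -72.5000; (r_i+r_j)·cross = 23·-72.5000 = -1667.5000
edge 3: (14.5,0)→(19.5,22.5)  cross = 14.5·22.5 − 19.5·0 = 326.2500; (r_i+r_j)·cross = 34·326.2500 = 11092.5000
edge 4: (19.5,22.5)→(11.5,35)  cross = 19.5·35 − 11.5·22.5 = 423.7500; (r_i+r_j)·cross = 31·423.7500 = 13136.2500
edge 5: (11.5,35)→(4,38.5)  cross = 11.5·38.5 − 4·35 = 302.7500; (r_i+r_j)·cross = 15.5·302.7500 = 4692.6250
edge 6: (4,38.5)→(1.5,16.5)  cross = 4·16.5 − 1.5·38.5 = 8.2500; (r_i+r_j)·cross = 5.5·8.2500 = 45.3750
Σcross = 858.7500 → A = |Σcross|/2 = 429.3750 mm²
Σ(r_i+r_j)·cross = 26018.2500 → first moment M = |Σ|/6 = 4336.3750
R_c = M/A = 4336.3750/429.3750 = 10.0993 mm
θ = 243° = 4.241150 rad
V = θ·R_c·A = 4.241150·10.0993·429.3750 = 18391.217 mm³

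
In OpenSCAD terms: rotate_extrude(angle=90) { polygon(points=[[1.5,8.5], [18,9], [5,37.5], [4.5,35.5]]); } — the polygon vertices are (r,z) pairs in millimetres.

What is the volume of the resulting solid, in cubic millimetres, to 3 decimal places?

Profile (r,z), 4 vertices: (1.5,8.5) (18,9) (5,37.5) (4.5,35.5)
edge 0: (1.5,8.5)→(18,9)  cross = 1.5·9 − 18·8.5 = -139.5000; (r_i+r_j)·cross = 19.5·-139.5000 = -2720.2500
edge 1: (18,9)→(5,37.5)  cross = 18·37.5 − 5·9 = 630.0000; (r_i+r_j)·cross = 23·630.0000 = 14490.0000
edge 2: (5,37.5)→(4.5,35.5)  cross = 5·35.5 − 4.5·37.5 = 8.7500; (r_i+r_j)·cross = 9.5·8.7500 = 83.1250
edge 3: (4.5,35.5)→(1.5,8.5)  cross = 4.5·8.5 − 1.5·35.5 = -15.0000; (r_i+r_j)·cross = 6·-15.0000 = -90.0000
Σcross = 484.2500 → A = |Σcross|/2 = 242.1250 mm²
Σ(r_i+r_j)·cross = 11762.8750 → first moment M = |Σ|/6 = 1960.4792
R_c = M/A = 1960.4792/242.1250 = 8.0970 mm
θ = 90° = 1.570796 rad
V = θ·R_c·A = 1.570796·8.0970·242.1250 = 3079.513 mm³

Volume = 3079.513 mm³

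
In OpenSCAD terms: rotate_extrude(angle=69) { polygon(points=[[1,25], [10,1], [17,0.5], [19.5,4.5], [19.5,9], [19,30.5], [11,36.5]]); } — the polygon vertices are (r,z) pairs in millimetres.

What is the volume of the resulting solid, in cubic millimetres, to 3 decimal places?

Profile (r,z), 7 vertices: (1,25) (10,1) (17,0.5) (19.5,4.5) (19.5,9) (19,30.5) (11,36.5)
edge 0: (1,25)→(10,1)  cross = 1·1 − 10·25 = -249.0000; (r_i+r_j)·cross = 11·-249.0000 = -2739.0000
edge 1: (10,1)→(17,0.5)  cross = 10·0.5 − 17·1 = -12.0000; (r_i+r_j)·cross = 27·-12.0000 = -324.0000
edge 2: (17,0.5)→(19.5,4.5)  cross = 17·4.5 − 19.5·0.5 = 66.7500; (r_i+r_j)·cross = 36.5·66.7500 = 2436.3750
edge 3: (19.5,4.5)→(19.5,9)  cross = 19.5·9 − 19.5·4.5 = 87.7500; (r_i+r_j)·cross = 39·87.7500 = 3422.2500
edge 4: (19.5,9)→(19,30.5)  cross = 19.5·30.5 − 19·9 = 423.7500; (r_i+r_j)·cross = 38.5·423.7500 = 16314.3750
edge 5: (19,30.5)→(11,36.5)  cross = 19·36.5 − 11·30.5 = 358.0000; (r_i+r_j)·cross = 30·358.0000 = 10740.0000
edge 6: (11,36.5)→(1,25)  cross = 11·25 − 1·36.5 = 238.5000; (r_i+r_j)·cross = 12·238.5000 = 2862.0000
Σcross = 913.7500 → A = |Σcross|/2 = 456.8750 mm²
Σ(r_i+r_j)·cross = 32712.0000 → first moment M = |Σ|/6 = 5452.0000
R_c = M/A = 5452.0000/456.8750 = 11.9332 mm
θ = 69° = 1.204277 rad
V = θ·R_c·A = 1.204277·11.9332·456.8750 = 6565.719 mm³

Volume = 6565.719 mm³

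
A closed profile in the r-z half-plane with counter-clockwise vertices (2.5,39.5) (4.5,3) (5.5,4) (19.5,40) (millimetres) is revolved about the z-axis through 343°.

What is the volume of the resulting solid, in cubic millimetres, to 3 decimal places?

Profile (r,z), 4 vertices: (2.5,39.5) (4.5,3) (5.5,4) (19.5,40)
edge 0: (2.5,39.5)→(4.5,3)  cross = 2.5·3 − 4.5·39.5 = -170.2500; (r_i+r_j)·cross = 7·-170.2500 = -1191.7500
edge 1: (4.5,3)→(5.5,4)  cross = 4.5·4 − 5.5·3 = 1.5000; (r_i+r_j)·cross = 10·1.5000 = 15.0000
edge 2: (5.5,4)→(19.5,40)  cross = 5.5·40 − 19.5·4 = 142.0000; (r_i+r_j)·cross = 25·142.0000 = 3550.0000
edge 3: (19.5,40)→(2.5,39.5)  cross = 19.5·39.5 − 2.5·40 = 670.2500; (r_i+r_j)·cross = 22·670.2500 = 14745.5000
Σcross = 643.5000 → A = |Σcross|/2 = 321.7500 mm²
Σ(r_i+r_j)·cross = 17118.7500 → first moment M = |Σ|/6 = 2853.1250
R_c = M/A = 2853.1250/321.7500 = 8.8675 mm
θ = 343° = 5.986479 rad
V = θ·R_c·A = 5.986479·8.8675·321.7500 = 17080.174 mm³

Volume = 17080.174 mm³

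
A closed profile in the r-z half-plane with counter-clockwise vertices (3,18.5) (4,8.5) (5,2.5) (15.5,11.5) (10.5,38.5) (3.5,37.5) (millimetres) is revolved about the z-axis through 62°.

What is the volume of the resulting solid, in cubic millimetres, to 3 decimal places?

Volume = 2785.336 mm³

Profile (r,z), 6 vertices: (3,18.5) (4,8.5) (5,2.5) (15.5,11.5) (10.5,38.5) (3.5,37.5)
edge 0: (3,18.5)→(4,8.5)  cross = 3·8.5 − 4·18.5 = -48.5000; (r_i+r_j)·cross = 7·-48.5000 = -339.5000
edge 1: (4,8.5)→(5,2.5)  cross = 4·2.5 − 5·8.5 = -32.5000; (r_i+r_j)·cross = 9·-32.5000 = -292.5000
edge 2: (5,2.5)→(15.5,11.5)  cross = 5·11.5 − 15.5·2.5 = 18.7500; (r_i+r_j)·cross = 20.5·18.7500 = 384.3750
edge 3: (15.5,11.5)→(10.5,38.5)  cross = 15.5·38.5 − 10.5·11.5 = 476.0000; (r_i+r_j)·cross = 26·476.0000 = 12376.0000
edge 4: (10.5,38.5)→(3.5,37.5)  cross = 10.5·37.5 − 3.5·38.5 = 259.0000; (r_i+r_j)·cross = 14·259.0000 = 3626.0000
edge 5: (3.5,37.5)→(3,18.5)  cross = 3.5·18.5 − 3·37.5 = -47.7500; (r_i+r_j)·cross = 6.5·-47.7500 = -310.3750
Σcross = 625.0000 → A = |Σcross|/2 = 312.5000 mm²
Σ(r_i+r_j)·cross = 15444.0000 → first moment M = |Σ|/6 = 2574.0000
R_c = M/A = 2574.0000/312.5000 = 8.2368 mm
θ = 62° = 1.082104 rad
V = θ·R_c·A = 1.082104·8.2368·312.5000 = 2785.336 mm³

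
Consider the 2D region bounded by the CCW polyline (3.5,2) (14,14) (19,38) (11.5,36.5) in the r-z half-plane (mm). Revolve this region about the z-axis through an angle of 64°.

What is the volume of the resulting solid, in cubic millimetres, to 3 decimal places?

Profile (r,z), 4 vertices: (3.5,2) (14,14) (19,38) (11.5,36.5)
edge 0: (3.5,2)→(14,14)  cross = 3.5·14 − 14·2 = 21.0000; (r_i+r_j)·cross = 17.5·21.0000 = 367.5000
edge 1: (14,14)→(19,38)  cross = 14·38 − 19·14 = 266.0000; (r_i+r_j)·cross = 33·266.0000 = 8778.0000
edge 2: (19,38)→(11.5,36.5)  cross = 19·36.5 − 11.5·38 = 256.5000; (r_i+r_j)·cross = 30.5·256.5000 = 7823.2500
edge 3: (11.5,36.5)→(3.5,2)  cross = 11.5·2 − 3.5·36.5 = -104.7500; (r_i+r_j)·cross = 15·-104.7500 = -1571.2500
Σcross = 438.7500 → A = |Σcross|/2 = 219.3750 mm²
Σ(r_i+r_j)·cross = 15397.5000 → first moment M = |Σ|/6 = 2566.2500
R_c = M/A = 2566.2500/219.3750 = 11.6980 mm
θ = 64° = 1.117011 rad
V = θ·R_c·A = 1.117011·11.6980·219.3750 = 2866.529 mm³

Volume = 2866.529 mm³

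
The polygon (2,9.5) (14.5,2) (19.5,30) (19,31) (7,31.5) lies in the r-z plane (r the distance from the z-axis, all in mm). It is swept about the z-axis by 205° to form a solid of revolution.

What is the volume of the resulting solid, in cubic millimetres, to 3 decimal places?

Volume = 13438.612 mm³

Profile (r,z), 5 vertices: (2,9.5) (14.5,2) (19.5,30) (19,31) (7,31.5)
edge 0: (2,9.5)→(14.5,2)  cross = 2·2 − 14.5·9.5 = -133.7500; (r_i+r_j)·cross = 16.5·-133.7500 = -2206.8750
edge 1: (14.5,2)→(19.5,30)  cross = 14.5·30 − 19.5·2 = 396.0000; (r_i+r_j)·cross = 34·396.0000 = 13464.0000
edge 2: (19.5,30)→(19,31)  cross = 19.5·31 − 19·30 = 34.5000; (r_i+r_j)·cross = 38.5·34.5000 = 1328.2500
edge 3: (19,31)→(7,31.5)  cross = 19·31.5 − 7·31 = 381.5000; (r_i+r_j)·cross = 26·381.5000 = 9919.0000
edge 4: (7,31.5)→(2,9.5)  cross = 7·9.5 − 2·31.5 = 3.5000; (r_i+r_j)·cross = 9·3.5000 = 31.5000
Σcross = 681.7500 → A = |Σcross|/2 = 340.8750 mm²
Σ(r_i+r_j)·cross = 22535.8750 → first moment M = |Σ|/6 = 3755.9792
R_c = M/A = 3755.9792/340.8750 = 11.0186 mm
θ = 205° = 3.577925 rad
V = θ·R_c·A = 3.577925·11.0186·340.8750 = 13438.612 mm³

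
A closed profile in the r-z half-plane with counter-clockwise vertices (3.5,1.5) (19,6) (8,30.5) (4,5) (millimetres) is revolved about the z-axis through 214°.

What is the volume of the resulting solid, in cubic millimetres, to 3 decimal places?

Volume = 8161.919 mm³

Profile (r,z), 4 vertices: (3.5,1.5) (19,6) (8,30.5) (4,5)
edge 0: (3.5,1.5)→(19,6)  cross = 3.5·6 − 19·1.5 = -7.5000; (r_i+r_j)·cross = 22.5·-7.5000 = -168.7500
edge 1: (19,6)→(8,30.5)  cross = 19·30.5 − 8·6 = 531.5000; (r_i+r_j)·cross = 27·531.5000 = 14350.5000
edge 2: (8,30.5)→(4,5)  cross = 8·5 − 4·30.5 = -82.0000; (r_i+r_j)·cross = 12·-82.0000 = -984.0000
edge 3: (4,5)→(3.5,1.5)  cross = 4·1.5 − 3.5·5 = -11.5000; (r_i+r_j)·cross = 7.5·-11.5000 = -86.2500
Σcross = 430.5000 → A = |Σcross|/2 = 215.2500 mm²
Σ(r_i+r_j)·cross = 13111.5000 → first moment M = |Σ|/6 = 2185.2500
R_c = M/A = 2185.2500/215.2500 = 10.1521 mm
θ = 214° = 3.735005 rad
V = θ·R_c·A = 3.735005·10.1521·215.2500 = 8161.919 mm³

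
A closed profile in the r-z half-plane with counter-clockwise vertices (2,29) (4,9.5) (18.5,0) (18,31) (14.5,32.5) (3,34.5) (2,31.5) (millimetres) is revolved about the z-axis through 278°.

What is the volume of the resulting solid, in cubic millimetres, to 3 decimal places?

Volume = 22606.955 mm³

Profile (r,z), 7 vertices: (2,29) (4,9.5) (18.5,0) (18,31) (14.5,32.5) (3,34.5) (2,31.5)
edge 0: (2,29)→(4,9.5)  cross = 2·9.5 − 4·29 = -97.0000; (r_i+r_j)·cross = 6·-97.0000 = -582.0000
edge 1: (4,9.5)→(18.5,0)  cross = 4·0 − 18.5·9.5 = -175.7500; (r_i+r_j)·cross = 22.5·-175.7500 = -3954.3750
edge 2: (18.5,0)→(18,31)  cross = 18.5·31 − 18·0 = 573.5000; (r_i+r_j)·cross = 36.5·573.5000 = 20932.7500
edge 3: (18,31)→(14.5,32.5)  cross = 18·32.5 − 14.5·31 = 135.5000; (r_i+r_j)·cross = 32.5·135.5000 = 4403.7500
edge 4: (14.5,32.5)→(3,34.5)  cross = 14.5·34.5 − 3·32.5 = 402.7500; (r_i+r_j)·cross = 17.5·402.7500 = 7048.1250
edge 5: (3,34.5)→(2,31.5)  cross = 3·31.5 − 2·34.5 = 25.5000; (r_i+r_j)·cross = 5·25.5000 = 127.5000
edge 6: (2,31.5)→(2,29)  cross = 2·29 − 2·31.5 = -5.0000; (r_i+r_j)·cross = 4·-5.0000 = -20.0000
Σcross = 859.5000 → A = |Σcross|/2 = 429.7500 mm²
Σ(r_i+r_j)·cross = 27955.7500 → first moment M = |Σ|/6 = 4659.2917
R_c = M/A = 4659.2917/429.7500 = 10.8419 mm
θ = 278° = 4.852015 rad
V = θ·R_c·A = 4.852015·10.8419·429.7500 = 22606.955 mm³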